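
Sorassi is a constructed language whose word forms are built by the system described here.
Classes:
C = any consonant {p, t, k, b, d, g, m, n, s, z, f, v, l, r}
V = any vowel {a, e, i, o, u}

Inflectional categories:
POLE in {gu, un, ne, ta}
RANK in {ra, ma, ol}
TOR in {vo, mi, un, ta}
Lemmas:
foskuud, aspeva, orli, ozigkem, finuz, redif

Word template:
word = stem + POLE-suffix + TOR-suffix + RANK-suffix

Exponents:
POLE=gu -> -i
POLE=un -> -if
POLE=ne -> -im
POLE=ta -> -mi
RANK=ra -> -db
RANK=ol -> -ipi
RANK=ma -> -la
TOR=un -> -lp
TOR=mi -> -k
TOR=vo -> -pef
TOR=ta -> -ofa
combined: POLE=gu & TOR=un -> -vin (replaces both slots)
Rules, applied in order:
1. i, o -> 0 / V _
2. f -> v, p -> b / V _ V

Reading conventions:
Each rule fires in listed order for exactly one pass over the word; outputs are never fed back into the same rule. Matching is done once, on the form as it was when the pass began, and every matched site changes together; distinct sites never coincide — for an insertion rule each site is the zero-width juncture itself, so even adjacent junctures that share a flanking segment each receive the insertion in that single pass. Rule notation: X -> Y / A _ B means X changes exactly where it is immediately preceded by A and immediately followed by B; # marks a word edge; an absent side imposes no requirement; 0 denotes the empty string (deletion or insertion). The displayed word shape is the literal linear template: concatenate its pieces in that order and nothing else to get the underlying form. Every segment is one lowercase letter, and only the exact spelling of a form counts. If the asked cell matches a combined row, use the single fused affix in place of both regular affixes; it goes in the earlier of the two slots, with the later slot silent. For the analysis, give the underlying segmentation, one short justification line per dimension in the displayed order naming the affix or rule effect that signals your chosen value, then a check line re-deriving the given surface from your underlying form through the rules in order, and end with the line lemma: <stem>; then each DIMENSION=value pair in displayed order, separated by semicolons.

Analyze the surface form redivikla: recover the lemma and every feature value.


underlying: redif-i-k-la
POLE=gu - signalled by the affix -i
RANK=ma - signalled by the affix -la
TOR=mi - signalled by the affix -k
check: redifikla -> redifikla -> redivikla
lemma: redif; POLE=gu; RANK=ma; TOR=mi


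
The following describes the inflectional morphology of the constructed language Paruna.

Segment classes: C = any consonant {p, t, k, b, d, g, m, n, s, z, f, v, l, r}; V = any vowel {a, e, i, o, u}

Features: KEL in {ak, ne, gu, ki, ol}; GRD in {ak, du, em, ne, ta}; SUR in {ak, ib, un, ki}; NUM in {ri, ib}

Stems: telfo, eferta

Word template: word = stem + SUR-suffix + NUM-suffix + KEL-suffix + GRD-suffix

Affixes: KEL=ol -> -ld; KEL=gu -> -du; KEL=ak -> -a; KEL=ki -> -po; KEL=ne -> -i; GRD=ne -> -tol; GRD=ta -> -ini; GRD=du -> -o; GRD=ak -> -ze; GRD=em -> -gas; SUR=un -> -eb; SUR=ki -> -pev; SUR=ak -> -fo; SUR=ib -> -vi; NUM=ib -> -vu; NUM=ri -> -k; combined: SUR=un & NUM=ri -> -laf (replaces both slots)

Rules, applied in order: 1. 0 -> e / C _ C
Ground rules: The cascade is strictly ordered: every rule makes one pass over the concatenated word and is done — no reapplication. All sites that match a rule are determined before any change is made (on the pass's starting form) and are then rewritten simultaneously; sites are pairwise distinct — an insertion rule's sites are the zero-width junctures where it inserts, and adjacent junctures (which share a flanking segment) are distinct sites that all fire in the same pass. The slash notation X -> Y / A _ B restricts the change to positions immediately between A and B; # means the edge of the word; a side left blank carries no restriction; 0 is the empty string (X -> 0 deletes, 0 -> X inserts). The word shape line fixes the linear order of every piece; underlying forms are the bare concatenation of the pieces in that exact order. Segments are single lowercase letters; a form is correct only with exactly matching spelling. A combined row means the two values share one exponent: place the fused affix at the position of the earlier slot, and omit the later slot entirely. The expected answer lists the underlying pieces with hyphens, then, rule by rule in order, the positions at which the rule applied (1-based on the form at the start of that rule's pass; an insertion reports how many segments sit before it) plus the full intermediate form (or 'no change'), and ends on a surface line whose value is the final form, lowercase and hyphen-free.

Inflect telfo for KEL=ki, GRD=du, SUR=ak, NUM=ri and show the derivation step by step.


underlying: telfo-fo-k-po-o
1. 0 -> e / C _ C: inserts after position(s) 3, 8: telefofokepoo
surface: telefofokepoo


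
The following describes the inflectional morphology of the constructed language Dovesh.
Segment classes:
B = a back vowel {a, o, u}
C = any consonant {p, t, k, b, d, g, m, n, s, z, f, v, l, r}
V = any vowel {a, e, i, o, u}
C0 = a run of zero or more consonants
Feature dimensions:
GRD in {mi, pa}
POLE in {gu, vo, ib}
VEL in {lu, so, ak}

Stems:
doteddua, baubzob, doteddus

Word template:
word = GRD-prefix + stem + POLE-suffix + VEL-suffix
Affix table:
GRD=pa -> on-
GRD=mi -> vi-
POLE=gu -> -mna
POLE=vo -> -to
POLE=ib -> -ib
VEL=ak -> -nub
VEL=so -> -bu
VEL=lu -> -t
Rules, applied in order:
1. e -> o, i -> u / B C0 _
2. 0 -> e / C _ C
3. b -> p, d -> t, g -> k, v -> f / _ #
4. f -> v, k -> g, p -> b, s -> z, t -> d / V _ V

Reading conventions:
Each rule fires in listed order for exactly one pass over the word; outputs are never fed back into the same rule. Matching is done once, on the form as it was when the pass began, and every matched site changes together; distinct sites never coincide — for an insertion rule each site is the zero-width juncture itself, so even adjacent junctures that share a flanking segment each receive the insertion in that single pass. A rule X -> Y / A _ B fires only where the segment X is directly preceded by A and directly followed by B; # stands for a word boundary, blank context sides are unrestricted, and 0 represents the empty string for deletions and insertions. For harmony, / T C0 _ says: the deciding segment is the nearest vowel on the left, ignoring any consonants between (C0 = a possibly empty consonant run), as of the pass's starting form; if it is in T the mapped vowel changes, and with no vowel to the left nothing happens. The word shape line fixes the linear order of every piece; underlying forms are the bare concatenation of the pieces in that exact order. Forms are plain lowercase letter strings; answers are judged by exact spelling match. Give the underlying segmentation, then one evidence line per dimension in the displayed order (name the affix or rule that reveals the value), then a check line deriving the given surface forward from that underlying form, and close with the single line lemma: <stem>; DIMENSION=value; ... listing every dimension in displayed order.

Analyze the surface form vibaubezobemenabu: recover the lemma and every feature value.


underlying: vi-baubzob-mna-bu
GRD=mi - signalled by the affix vi-
POLE=gu - signalled by the affix -mna
VEL=so - signalled by the affix -bu
check: vibaubzobmnabu -> vibaubzobmnabu -> vibaubezobemenabu -> vibaubezobemenabu -> vibaubezobemenabu
lemma: baubzob; GRD=mi; POLE=gu; VEL=so


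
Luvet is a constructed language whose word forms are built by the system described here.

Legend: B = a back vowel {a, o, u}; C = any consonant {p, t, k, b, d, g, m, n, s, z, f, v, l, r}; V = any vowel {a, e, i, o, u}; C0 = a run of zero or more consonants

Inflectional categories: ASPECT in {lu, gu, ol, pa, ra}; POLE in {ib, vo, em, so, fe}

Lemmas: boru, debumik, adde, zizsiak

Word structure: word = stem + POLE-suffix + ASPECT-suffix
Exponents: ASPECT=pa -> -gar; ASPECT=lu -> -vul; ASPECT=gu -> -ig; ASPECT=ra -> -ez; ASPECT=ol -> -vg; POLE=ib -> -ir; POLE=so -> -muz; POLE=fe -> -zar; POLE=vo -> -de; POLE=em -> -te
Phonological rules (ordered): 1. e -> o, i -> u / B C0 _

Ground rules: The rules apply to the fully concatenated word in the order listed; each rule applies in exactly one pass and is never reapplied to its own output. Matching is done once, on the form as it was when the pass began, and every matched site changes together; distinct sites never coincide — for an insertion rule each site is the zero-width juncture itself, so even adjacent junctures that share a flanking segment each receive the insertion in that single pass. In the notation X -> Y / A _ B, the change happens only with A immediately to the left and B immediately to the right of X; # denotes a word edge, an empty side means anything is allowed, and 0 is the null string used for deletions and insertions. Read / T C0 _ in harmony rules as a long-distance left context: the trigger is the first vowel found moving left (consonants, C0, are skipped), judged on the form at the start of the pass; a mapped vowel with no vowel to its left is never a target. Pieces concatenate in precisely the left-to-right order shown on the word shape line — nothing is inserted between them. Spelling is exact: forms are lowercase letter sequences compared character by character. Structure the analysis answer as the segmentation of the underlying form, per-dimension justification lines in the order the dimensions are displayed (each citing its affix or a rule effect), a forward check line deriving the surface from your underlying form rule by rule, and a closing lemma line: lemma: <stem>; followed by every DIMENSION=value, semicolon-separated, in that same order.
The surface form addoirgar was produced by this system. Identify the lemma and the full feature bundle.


underlying: adde-ir-gar
ASPECT=pa - signalled by the affix -gar
POLE=ib - signalled by the affix -ir
check: addeirgar -> addoirgar
lemma: adde; ASPECT=pa; POLE=ib


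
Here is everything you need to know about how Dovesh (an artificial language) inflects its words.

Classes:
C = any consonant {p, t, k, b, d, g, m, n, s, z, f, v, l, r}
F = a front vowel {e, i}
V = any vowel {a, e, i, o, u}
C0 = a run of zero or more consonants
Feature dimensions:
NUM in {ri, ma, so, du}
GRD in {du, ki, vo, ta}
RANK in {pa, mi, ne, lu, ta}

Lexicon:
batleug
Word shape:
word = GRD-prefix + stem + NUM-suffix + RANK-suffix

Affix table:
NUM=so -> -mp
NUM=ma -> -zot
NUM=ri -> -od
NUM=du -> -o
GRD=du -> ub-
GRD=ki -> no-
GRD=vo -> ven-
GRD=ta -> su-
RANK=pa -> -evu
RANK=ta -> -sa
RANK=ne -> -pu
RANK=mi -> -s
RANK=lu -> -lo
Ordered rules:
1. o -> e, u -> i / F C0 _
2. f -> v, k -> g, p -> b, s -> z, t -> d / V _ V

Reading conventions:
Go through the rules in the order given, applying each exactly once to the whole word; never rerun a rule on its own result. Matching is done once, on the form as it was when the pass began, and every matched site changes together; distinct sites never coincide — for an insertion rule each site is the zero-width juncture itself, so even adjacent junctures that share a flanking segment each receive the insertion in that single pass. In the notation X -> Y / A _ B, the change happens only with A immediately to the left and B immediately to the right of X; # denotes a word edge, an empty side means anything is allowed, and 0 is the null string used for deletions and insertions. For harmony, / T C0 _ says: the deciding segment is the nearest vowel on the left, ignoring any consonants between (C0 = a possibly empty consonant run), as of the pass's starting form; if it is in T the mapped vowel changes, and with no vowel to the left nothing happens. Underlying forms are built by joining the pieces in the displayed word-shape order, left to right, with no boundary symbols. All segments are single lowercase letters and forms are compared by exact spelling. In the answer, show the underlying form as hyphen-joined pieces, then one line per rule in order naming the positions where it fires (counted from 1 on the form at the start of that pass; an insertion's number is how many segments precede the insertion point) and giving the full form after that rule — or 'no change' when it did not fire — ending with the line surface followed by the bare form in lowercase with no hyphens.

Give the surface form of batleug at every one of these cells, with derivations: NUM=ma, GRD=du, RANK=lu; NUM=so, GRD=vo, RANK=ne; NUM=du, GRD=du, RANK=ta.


cell NUM=ma, GRD=du, RANK=lu:
underlying: ub-batleug-zot-lo
1. o -> e, u -> i / F C0 _: fires at position(s) 8: ubbatleigzotlo
2. f -> v, k -> g, p -> b, s -> z, t -> d / V _ V: no change
surface: ubbatleigzotlo

cell NUM=so, GRD=vo, RANK=ne:
underlying: ven-batleug-mp-pu
1. o -> e, u -> i / F C0 _: fires at position(s) 9: venbatleigmppu
2. f -> v, k -> g, p -> b, s -> z, t -> d / V _ V: no change
surface: venbatleigmppu

cell NUM=du, GRD=du, RANK=ta:
underlying: ub-batleug-o-sa
1. o -> e, u -> i / F C0 _: fires at position(s) 8: ubbatleigosa
2. f -> v, k -> g, p -> b, s -> z, t -> d / V _ V: fires at position(s) 11: ubbatleigoza
surface: ubbatleigoza


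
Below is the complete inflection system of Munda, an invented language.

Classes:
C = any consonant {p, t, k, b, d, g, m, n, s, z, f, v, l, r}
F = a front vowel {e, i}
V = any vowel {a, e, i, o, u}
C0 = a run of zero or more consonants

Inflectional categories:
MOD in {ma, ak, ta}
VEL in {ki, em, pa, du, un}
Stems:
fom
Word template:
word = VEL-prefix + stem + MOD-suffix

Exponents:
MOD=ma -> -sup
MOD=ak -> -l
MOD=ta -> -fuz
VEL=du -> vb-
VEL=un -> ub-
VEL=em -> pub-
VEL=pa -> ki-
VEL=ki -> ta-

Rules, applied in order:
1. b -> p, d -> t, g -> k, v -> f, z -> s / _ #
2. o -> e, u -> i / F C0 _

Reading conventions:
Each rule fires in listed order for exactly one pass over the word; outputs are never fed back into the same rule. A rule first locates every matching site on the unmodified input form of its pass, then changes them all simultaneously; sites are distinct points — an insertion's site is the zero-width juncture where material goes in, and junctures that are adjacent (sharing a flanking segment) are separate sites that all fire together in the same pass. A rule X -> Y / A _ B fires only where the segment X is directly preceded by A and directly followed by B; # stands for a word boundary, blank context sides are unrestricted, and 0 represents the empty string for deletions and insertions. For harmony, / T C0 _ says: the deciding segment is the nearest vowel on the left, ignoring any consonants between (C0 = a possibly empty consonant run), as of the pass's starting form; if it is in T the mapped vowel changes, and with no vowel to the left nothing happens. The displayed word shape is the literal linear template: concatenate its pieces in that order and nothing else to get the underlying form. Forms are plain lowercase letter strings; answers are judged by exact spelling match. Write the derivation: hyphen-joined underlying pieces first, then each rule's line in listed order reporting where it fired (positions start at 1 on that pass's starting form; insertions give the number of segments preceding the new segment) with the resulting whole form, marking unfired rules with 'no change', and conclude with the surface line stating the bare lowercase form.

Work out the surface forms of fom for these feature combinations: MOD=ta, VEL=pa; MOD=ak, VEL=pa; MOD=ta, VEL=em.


cell MOD=ta, VEL=pa:
underlying: ki-fom-fuz
1. b -> p, d -> t, g -> k, v -> f, z -> s / _ #: fires at position(s) 8: kifomfus
2. o -> e, u -> i / F C0 _: fires at position(s) 4: kifemfus
surface: kifemfus

cell MOD=ak, VEL=pa:
underlying: ki-fom-l
1. b -> p, d -> t, g -> k, v -> f, z -> s / _ #: no change
2. o -> e, u -> i / F C0 _: fires at position(s) 4: kifeml
surface: kifeml

cell MOD=ta, VEL=em:
underlying: pub-fom-fuz
1. b -> p, d -> t, g -> k, v -> f, z -> s / _ #: fires at position(s) 9: pubfomfus
2. o -> e, u -> i / F C0 _: no change
surface: pubfomfus


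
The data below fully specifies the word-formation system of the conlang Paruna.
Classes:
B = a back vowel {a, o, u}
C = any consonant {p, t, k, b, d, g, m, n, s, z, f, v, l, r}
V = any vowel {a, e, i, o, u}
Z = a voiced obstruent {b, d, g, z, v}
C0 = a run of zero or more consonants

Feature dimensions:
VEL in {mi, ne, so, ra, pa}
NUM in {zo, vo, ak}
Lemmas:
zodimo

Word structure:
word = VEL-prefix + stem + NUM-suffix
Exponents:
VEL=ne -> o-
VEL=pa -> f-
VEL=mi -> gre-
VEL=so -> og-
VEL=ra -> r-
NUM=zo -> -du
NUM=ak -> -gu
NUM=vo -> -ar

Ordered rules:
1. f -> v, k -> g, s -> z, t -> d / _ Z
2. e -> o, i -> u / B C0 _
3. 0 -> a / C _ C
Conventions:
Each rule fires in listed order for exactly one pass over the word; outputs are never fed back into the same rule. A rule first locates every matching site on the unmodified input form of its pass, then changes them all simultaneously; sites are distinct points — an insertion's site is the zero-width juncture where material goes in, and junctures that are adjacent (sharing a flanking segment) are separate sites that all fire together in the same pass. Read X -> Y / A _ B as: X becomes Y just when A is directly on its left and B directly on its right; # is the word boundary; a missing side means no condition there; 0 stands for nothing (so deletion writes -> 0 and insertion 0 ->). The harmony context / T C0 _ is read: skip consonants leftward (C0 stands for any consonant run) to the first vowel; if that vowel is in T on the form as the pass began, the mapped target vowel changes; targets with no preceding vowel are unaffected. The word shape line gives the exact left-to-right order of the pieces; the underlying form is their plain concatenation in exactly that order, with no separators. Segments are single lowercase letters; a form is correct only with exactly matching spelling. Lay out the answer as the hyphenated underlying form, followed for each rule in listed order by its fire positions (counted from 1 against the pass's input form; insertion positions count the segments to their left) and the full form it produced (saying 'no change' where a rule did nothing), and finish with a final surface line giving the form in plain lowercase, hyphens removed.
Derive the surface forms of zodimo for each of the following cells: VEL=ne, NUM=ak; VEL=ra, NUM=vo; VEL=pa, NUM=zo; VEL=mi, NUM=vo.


cell VEL=ne, NUM=ak:
underlying: o-zodimo-gu
1. f -> v, k -> g, s -> z, t -> d / _ Z: no change
2. e -> o, i -> u / B C0 _: fires at position(s) 5: ozodumogu
3. 0 -> a / C _ C: no change
surface: ozodumogu

cell VEL=ra, NUM=vo:
underlying: r-zodimo-ar
1. f -> v, k -> g, s -> z, t -> d / _ Z: no change
2. e -> o, i -> u / B C0 _: fires at position(s) 5: rzodumoar
3. 0 -> a / C _ C: inserts after position(s) 1: razodumoar
surface: razodumoar

cell VEL=pa, NUM=zo:
underlying: f-zodimo-du
1. f -> v, k -> g, s -> z, t -> d / _ Z: fires at position(s) 1: vzodimodu
2. e -> o, i -> u / B C0 _: fires at position(s) 5: vzodumodu
3. 0 -> a / C _ C: inserts after position(s) 1: vazodumodu
surface: vazodumodu

cell VEL=mi, NUM=vo:
underlying: gre-zodimo-ar
1. f -> v, k -> g, s -> z, t -> d / _ Z: no change
2. e -> o, i -> u / B C0 _: fires at position(s) 7: grezodumoar
3. 0 -> a / C _ C: inserts after position(s) 1: garezodumoar
surface: garezodumoar


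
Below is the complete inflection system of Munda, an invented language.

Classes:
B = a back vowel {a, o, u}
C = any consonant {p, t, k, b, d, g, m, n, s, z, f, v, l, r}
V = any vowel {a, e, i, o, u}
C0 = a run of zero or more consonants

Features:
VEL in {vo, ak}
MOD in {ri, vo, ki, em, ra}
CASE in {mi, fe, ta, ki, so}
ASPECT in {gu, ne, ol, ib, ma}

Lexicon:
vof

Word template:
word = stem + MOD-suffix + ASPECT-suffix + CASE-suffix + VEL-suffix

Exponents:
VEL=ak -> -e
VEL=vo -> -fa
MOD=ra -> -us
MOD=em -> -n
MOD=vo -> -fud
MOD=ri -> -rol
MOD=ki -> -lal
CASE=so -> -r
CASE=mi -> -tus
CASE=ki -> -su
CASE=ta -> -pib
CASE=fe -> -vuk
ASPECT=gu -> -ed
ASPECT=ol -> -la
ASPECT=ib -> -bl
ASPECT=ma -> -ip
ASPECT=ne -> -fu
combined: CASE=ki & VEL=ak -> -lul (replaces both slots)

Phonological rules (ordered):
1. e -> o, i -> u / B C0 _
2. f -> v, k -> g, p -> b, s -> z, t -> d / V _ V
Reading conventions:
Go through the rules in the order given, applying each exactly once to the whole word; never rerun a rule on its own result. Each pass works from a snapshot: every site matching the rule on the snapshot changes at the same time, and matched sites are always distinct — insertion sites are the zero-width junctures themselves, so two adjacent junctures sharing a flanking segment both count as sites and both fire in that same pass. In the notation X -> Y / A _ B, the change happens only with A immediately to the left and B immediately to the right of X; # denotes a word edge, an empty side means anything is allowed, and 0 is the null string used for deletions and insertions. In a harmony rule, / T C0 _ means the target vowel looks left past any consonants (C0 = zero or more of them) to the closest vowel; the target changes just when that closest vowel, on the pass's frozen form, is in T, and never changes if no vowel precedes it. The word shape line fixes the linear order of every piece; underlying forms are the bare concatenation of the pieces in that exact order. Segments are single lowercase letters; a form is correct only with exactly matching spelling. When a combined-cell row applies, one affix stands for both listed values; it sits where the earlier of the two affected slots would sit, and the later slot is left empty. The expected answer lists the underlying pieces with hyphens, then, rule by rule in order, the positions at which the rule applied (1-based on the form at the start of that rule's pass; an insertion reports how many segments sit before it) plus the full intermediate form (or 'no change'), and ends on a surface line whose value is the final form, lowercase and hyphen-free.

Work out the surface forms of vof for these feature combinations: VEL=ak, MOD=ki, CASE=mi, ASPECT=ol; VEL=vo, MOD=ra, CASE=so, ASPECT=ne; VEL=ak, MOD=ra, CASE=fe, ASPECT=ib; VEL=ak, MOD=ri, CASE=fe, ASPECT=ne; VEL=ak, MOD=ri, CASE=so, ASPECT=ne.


cell VEL=ak, MOD=ki, CASE=mi, ASPECT=ol:
underlying: vof-lal-la-tus-e
1. e -> o, i -> u / B C0 _: fires at position(s) 12: voflallatuso
2. f -> v, k -> g, p -> b, s -> z, t -> d / V _ V: fires at position(s) 9, 11: voflalladuzo
surface: voflalladuzo

cell VEL=vo, MOD=ra, CASE=so, ASPECT=ne:
underlying: vof-us-fu-r-fa
1. e -> o, i -> u / B C0 _: no change
2. f -> v, k -> g, p -> b, s -> z, t -> d / V _ V: fires at position(s) 3: vovusfurfa
surface: vovusfurfa

cell VEL=ak, MOD=ra, CASE=fe, ASPECT=ib:
underlying: vof-us-bl-vuk-e
1. e -> o, i -> u / B C0 _: fires at position(s) 11: vofusblvuko
2. f -> v, k -> g, p -> b, s -> z, t -> d / V _ V: fires at position(s) 3, 10: vovusblvugo
surface: vovusblvugo

cell VEL=ak, MOD=ri, CASE=fe, ASPECT=ne:
underlying: vof-rol-fu-vuk-e
1. e -> o, i -> u / B C0 _: fires at position(s) 12: vofrolfuvuko
2. f -> v, k -> g, p -> b, s -> z, t -> d / V _ V: fires at position(s) 11: vofrolfuvugo
surface: vofrolfuvugo

cell VEL=ak, MOD=ri, CASE=so, ASPECT=ne:
underlying: vof-rol-fu-r-e
1. e -> o, i -> u / B C0 _: fires at position(s) 10: vofrolfuro
2. f -> v, k -> g, p -> b, s -> z, t -> d / V _ V: no change
surface: vofrolfuro


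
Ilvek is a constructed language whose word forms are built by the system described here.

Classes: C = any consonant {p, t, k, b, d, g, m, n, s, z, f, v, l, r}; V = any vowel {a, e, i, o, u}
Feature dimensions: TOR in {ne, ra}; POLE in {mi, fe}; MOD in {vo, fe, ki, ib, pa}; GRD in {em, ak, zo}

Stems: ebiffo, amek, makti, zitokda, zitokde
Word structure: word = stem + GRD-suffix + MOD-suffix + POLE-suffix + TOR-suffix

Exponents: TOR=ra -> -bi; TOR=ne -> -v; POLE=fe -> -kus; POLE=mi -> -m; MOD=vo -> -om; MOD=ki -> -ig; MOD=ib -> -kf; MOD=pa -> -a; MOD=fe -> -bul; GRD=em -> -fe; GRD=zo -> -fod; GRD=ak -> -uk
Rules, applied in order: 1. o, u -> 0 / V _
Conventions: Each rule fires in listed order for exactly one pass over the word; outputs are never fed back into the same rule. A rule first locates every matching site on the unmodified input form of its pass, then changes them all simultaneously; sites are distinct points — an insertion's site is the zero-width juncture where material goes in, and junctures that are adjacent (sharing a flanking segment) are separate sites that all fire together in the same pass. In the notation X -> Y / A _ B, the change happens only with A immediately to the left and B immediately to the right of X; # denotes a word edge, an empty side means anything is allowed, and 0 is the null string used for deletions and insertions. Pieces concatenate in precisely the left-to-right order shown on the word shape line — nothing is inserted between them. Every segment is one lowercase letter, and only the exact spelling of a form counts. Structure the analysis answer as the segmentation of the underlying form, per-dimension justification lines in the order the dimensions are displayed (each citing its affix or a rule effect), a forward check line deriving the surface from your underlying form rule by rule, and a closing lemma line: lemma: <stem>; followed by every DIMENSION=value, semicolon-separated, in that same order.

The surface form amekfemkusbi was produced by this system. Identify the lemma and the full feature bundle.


underlying: amek-fe-om-kus-bi
TOR=ra - signalled by the affix -bi
POLE=fe - signalled by the affix -kus
MOD=vo - signalled by the affix -om
GRD=em - signalled by the affix -fe
check: amekfeomkusbi -> amekfemkusbi
lemma: amek; TOR=ra; POLE=fe; MOD=vo; GRD=em


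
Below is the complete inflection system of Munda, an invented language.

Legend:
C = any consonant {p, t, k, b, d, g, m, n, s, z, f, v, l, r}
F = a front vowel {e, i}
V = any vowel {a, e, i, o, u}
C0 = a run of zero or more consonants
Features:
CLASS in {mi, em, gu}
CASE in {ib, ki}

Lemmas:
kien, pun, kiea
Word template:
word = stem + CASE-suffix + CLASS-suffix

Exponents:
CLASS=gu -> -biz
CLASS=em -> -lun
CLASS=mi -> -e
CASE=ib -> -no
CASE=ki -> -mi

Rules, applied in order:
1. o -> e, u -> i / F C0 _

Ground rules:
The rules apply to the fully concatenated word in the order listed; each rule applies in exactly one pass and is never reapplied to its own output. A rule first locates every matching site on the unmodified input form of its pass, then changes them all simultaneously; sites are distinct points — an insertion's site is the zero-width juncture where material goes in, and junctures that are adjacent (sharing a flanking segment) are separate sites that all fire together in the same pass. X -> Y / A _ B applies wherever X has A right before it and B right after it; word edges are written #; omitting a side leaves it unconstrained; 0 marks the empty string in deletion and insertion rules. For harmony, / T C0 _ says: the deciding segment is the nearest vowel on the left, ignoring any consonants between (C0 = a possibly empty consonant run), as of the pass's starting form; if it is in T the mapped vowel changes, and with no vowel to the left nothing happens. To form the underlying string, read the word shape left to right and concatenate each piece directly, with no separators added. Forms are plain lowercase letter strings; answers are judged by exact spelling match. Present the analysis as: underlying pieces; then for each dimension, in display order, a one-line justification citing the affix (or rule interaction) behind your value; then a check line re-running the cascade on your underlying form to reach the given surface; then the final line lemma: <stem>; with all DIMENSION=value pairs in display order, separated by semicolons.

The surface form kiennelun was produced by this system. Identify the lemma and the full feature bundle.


underlying: kien-no-lun
CLASS=em - signalled by the affix -lun
CASE=ib - signalled by the affix -no
check: kiennolun -> kiennelun
lemma: kien; CLASS=em; CASE=ib


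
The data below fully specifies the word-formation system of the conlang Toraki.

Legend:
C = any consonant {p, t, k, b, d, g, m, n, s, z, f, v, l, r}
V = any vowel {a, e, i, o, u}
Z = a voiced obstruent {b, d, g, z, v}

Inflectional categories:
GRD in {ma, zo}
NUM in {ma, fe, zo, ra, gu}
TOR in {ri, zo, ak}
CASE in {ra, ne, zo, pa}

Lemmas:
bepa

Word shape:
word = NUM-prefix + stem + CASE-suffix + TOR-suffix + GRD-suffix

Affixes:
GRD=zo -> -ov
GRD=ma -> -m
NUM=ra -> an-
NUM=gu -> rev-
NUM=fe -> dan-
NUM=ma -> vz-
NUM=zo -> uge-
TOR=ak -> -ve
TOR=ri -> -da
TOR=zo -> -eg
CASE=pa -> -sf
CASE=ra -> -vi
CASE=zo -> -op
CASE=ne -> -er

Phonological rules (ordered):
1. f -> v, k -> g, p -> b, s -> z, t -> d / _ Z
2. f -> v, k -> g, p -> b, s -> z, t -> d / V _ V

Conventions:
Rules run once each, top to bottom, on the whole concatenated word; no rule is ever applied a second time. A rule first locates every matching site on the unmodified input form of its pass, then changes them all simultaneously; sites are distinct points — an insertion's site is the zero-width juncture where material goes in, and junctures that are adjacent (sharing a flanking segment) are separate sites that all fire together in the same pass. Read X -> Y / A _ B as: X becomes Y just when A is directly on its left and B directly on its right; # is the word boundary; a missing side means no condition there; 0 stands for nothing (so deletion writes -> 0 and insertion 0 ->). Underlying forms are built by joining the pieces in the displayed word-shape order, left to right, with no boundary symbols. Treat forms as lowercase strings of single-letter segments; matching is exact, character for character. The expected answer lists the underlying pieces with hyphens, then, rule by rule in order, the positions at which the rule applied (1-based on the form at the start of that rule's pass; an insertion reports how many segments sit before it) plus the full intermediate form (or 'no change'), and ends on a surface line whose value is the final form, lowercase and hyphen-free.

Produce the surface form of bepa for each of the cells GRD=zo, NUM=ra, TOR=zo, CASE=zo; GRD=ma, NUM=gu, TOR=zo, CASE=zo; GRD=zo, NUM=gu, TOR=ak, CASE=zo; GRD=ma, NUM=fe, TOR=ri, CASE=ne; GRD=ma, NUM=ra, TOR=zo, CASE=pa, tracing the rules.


cell GRD=zo, NUM=ra, TOR=zo, CASE=zo:
underlying: an-bepa-op-eg-ov
1. f -> v, k -> g, p -> b, s -> z, t -> d / _ Z: no change
2. f -> v, k -> g, p -> b, s -> z, t -> d / V _ V: fires at position(s) 5, 8: anbebaobegov
surface: anbebaobegov

cell GRD=ma, NUM=gu, TOR=zo, CASE=zo:
underlying: rev-bepa-op-eg-m
1. f -> v, k -> g, p -> b, s -> z, t -> d / _ Z: no change
2. f -> v, k -> g, p -> b, s -> z, t -> d / V _ V: fires at position(s) 6, 9: revbebaobegm
surface: revbebaobegm

cell GRD=zo, NUM=gu, TOR=ak, CASE=zo:
underlying: rev-bepa-op-ve-ov
1. f -> v, k -> g, p -> b, s -> z, t -> d / _ Z: fires at position(s) 9: revbepaobveov
2. f -> v, k -> g, p -> b, s -> z, t -> d / V _ V: fires at position(s) 6: revbebaobveov
surface: revbebaobveov

cell GRD=ma, NUM=fe, TOR=ri, CASE=ne:
underlying: dan-bepa-er-da-m
1. f -> v, k -> g, p -> b, s -> z, t -> d / _ Z: no change
2. f -> v, k -> g, p -> b, s -> z, t -> d / V _ V: fires at position(s) 6: danbebaerdam
surface: danbebaerdam

cell GRD=ma, NUM=ra, TOR=zo, CASE=pa:
underlying: an-bepa-sf-eg-m
1. f -> v, k -> g, p -> b, s -> z, t -> d / _ Z: no change
2. f -> v, k -> g, p -> b, s -> z, t -> d / V _ V: fires at position(s) 5: anbebasfegm
surface: anbebasfegm


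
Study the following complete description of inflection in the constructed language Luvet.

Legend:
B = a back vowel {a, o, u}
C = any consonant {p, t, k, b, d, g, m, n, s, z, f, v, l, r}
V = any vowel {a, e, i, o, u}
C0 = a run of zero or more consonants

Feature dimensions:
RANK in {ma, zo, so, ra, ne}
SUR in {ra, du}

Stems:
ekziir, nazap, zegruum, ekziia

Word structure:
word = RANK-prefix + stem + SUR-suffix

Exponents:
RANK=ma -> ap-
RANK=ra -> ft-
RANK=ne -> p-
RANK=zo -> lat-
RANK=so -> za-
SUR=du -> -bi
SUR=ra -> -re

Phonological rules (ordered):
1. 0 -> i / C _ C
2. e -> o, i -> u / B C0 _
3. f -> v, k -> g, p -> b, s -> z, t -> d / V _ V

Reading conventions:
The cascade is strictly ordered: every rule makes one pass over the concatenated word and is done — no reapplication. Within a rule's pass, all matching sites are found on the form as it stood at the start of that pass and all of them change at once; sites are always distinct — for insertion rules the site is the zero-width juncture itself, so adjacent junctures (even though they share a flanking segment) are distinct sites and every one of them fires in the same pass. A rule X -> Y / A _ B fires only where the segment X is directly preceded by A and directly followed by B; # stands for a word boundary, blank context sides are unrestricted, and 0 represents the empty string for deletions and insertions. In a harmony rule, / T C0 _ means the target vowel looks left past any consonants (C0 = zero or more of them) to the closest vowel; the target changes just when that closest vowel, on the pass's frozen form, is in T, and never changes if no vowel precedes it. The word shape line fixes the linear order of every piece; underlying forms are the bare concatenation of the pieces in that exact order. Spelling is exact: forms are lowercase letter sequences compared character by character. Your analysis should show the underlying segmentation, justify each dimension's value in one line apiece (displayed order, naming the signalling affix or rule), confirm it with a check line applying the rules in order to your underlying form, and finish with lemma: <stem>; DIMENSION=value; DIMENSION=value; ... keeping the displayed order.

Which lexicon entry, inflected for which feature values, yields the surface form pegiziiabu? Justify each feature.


underlying: p-ekziia-bi
RANK=ne - signalled by the affix p-
SUR=du - signalled by the affix -bi
check: pekziiabi -> pekiziiabi -> pekiziiabu -> pegiziiabu
lemma: ekziia; RANK=ne; SUR=du


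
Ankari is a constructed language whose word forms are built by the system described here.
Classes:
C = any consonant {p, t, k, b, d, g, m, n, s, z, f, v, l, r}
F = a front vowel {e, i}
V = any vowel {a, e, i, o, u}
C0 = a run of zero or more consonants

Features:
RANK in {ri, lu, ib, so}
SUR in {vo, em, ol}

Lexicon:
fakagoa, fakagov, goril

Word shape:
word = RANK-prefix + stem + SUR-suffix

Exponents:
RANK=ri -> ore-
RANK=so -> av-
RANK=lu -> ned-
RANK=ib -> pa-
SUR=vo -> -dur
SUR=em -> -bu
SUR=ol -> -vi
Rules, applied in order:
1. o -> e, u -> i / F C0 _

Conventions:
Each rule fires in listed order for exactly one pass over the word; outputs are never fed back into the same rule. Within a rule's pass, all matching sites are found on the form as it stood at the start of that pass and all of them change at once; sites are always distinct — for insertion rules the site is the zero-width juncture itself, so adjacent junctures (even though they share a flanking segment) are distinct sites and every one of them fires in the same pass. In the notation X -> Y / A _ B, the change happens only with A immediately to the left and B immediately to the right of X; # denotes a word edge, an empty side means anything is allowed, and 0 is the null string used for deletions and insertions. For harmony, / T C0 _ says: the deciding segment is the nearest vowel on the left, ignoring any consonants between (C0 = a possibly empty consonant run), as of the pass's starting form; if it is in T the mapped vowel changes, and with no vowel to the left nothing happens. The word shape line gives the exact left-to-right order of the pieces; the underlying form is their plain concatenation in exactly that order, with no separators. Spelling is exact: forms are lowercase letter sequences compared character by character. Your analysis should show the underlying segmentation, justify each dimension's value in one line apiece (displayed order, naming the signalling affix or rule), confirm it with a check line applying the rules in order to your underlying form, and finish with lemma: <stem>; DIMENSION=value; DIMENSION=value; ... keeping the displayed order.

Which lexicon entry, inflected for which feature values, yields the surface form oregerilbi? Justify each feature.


underlying: ore-goril-bu
RANK=ri - signalled by the affix ore-
SUR=em - signalled by the affix -bu
check: oregorilbu -> oregerilbi
lemma: goril; RANK=ri; SUR=em


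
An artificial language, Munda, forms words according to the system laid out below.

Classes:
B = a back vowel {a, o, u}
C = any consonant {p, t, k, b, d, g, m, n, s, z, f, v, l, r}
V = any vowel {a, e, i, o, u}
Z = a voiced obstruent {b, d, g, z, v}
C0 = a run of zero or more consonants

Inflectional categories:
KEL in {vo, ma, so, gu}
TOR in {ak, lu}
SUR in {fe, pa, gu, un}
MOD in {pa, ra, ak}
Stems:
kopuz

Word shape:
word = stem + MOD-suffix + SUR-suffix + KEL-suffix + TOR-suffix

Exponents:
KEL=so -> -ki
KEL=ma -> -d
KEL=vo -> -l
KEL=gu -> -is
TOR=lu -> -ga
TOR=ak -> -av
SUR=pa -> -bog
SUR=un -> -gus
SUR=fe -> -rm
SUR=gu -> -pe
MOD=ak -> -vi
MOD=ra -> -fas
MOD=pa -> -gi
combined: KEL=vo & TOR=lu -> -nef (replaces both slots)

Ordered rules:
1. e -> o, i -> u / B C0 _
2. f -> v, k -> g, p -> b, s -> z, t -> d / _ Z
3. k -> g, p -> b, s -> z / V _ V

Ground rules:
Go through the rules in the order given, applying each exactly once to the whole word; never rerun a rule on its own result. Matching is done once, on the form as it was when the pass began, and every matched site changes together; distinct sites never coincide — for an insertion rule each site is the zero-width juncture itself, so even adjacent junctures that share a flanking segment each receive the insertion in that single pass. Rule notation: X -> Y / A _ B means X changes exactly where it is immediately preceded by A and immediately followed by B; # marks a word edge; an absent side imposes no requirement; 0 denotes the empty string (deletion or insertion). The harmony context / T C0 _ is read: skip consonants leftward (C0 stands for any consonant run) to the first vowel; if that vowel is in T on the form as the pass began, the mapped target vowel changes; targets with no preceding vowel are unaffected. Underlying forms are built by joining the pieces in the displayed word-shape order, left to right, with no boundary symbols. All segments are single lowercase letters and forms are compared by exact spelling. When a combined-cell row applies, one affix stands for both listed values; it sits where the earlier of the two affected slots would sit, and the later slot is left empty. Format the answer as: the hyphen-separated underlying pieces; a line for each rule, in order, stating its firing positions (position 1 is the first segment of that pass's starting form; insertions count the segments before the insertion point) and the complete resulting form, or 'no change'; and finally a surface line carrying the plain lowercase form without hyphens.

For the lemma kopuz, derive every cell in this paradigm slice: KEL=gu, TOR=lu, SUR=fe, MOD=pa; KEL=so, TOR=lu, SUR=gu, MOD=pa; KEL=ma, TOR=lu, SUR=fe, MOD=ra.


cell KEL=gu, TOR=lu, SUR=fe, MOD=pa:
underlying: kopuz-gi-rm-is-ga
1. e -> o, i -> u / B C0 _: fires at position(s) 7: kopuzgurmisga
2. f -> v, k -> g, p -> b, s -> z, t -> d / _ Z: fires at position(s) 11: kopuzgurmizga
3. k -> g, p -> b, s -> z / V _ V: fires at position(s) 3: kobuzgurmizga
surface: kobuzgurmizga

cell KEL=so, TOR=lu, SUR=gu, MOD=pa:
underlying: kopuz-gi-pe-ki-ga
1. e -> o, i -> u / B C0 _: fires at position(s) 7: kopuzgupekiga
2. f -> v, k -> g, p -> b, s -> z, t -> d / _ Z: no change
3. k -> g, p -> b, s -> z / V _ V: fires at position(s) 3, 8, 10: kobuzgubegiga
surface: kobuzgubegiga

cell KEL=ma, TOR=lu, SUR=fe, MOD=ra:
underlying: kopuz-fas-rm-d-ga
1. e -> o, i -> u / B C0 _: no change
2. f -> v, k -> g, p -> b, s -> z, t -> d / _ Z: no change
3. k -> g, p -> b, s -> z / V _ V: fires at position(s) 3: kobuzfasrmdga
surface: kobuzfasrmdga


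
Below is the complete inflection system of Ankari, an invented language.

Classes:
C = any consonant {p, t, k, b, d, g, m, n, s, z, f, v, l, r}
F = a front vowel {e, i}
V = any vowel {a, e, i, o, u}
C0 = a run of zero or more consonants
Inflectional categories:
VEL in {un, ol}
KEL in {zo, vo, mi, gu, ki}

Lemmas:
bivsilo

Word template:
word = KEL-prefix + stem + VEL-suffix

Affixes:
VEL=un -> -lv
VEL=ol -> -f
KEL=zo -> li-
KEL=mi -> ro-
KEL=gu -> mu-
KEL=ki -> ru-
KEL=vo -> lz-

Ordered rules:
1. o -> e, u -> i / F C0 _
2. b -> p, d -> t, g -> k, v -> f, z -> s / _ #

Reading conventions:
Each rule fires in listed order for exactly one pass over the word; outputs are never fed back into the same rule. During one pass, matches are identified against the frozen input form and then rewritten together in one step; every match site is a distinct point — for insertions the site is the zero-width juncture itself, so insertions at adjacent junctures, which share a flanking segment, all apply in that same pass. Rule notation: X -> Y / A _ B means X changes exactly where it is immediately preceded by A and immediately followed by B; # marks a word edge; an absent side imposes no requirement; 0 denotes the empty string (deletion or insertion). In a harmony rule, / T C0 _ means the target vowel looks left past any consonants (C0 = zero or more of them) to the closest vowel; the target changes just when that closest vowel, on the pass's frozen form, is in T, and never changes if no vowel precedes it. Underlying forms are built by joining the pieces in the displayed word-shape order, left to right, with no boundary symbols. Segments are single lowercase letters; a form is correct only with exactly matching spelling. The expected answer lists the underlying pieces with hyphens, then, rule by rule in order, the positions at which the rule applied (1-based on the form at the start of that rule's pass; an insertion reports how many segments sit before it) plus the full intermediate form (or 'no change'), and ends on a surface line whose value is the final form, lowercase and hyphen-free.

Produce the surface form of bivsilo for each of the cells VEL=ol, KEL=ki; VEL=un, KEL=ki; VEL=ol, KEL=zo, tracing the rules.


cell VEL=ol, KEL=ki:
underlying: ru-bivsilo-f
1. o -> e, u -> i / F C0 _: fires at position(s) 9: rubivsilef
2. b -> p, d -> t, g -> k, v -> f, z -> s / _ #: no change
surface: rubivsilef

cell VEL=un, KEL=ki:
underlying: ru-bivsilo-lv
1. o -> e, u -> i / F C0 _: fires at position(s) 9: rubivsilelv
2. b -> p, d -> t, g -> k, v -> f, z -> s / _ #: fires at position(s) 11: rubivsilelf
surface: rubivsilelf

cell VEL=ol, KEL=zo:
underlying: li-bivsilo-f
1. o -> e, u -> i / F C0 _: fires at position(s) 9: libivsilef
2. b -> p, d -> t, g -> k, v -> f, z -> s / _ #: no change
surface: libivsilef
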